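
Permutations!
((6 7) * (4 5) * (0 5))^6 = ((0 5 4)(6 7))^6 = (7)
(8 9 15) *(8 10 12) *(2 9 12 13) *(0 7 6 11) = (0 7 6 11)(2 9 15 10 13)(8 12) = [7, 1, 9, 3, 4, 5, 11, 6, 12, 15, 13, 0, 8, 2, 14, 10]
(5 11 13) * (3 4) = (3 4)(5 11 13) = [0, 1, 2, 4, 3, 11, 6, 7, 8, 9, 10, 13, 12, 5]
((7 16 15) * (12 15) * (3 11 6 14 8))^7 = (3 6 8 11 14)(7 15 12 16)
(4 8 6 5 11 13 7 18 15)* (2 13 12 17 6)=(2 13 7 18 15 4 8)(5 11 12 17 6)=[0, 1, 13, 3, 8, 11, 5, 18, 2, 9, 10, 12, 17, 7, 14, 4, 16, 6, 15]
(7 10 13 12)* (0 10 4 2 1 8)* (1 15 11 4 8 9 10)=[1, 9, 15, 3, 2, 5, 6, 8, 0, 10, 13, 4, 7, 12, 14, 11]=(0 1 9 10 13 12 7 8)(2 15 11 4)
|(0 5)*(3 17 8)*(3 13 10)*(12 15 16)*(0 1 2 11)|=15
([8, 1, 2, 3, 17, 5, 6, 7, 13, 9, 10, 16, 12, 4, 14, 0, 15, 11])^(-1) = (0 15 16 11 17 4 13 8)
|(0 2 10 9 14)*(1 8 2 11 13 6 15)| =|(0 11 13 6 15 1 8 2 10 9 14)| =11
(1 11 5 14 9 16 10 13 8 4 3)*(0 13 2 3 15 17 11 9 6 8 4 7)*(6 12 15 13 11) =(0 11 5 14 12 15 17 6 8 7)(1 9 16 10 2 3)(4 13) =[11, 9, 3, 1, 13, 14, 8, 0, 7, 16, 2, 5, 15, 4, 12, 17, 10, 6]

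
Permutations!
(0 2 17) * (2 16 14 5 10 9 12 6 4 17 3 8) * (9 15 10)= (0 16 14 5 9 12 6 4 17)(2 3 8)(10 15)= [16, 1, 3, 8, 17, 9, 4, 7, 2, 12, 15, 11, 6, 13, 5, 10, 14, 0]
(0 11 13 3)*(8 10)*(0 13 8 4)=[11, 1, 2, 13, 0, 5, 6, 7, 10, 9, 4, 8, 12, 3]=(0 11 8 10 4)(3 13)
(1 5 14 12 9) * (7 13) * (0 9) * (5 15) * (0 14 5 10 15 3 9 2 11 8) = (0 2 11 8)(1 3 9)(7 13)(10 15)(12 14) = [2, 3, 11, 9, 4, 5, 6, 13, 0, 1, 15, 8, 14, 7, 12, 10]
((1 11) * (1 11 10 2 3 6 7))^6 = (11)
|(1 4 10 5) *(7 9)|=4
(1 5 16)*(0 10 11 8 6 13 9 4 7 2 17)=(0 10 11 8 6 13 9 4 7 2 17)(1 5 16)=[10, 5, 17, 3, 7, 16, 13, 2, 6, 4, 11, 8, 12, 9, 14, 15, 1, 0]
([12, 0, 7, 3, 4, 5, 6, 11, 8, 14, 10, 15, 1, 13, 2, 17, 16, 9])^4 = (0 12 1)(2 17 7 9 11 14 15)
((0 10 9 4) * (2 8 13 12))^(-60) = ((0 10 9 4)(2 8 13 12))^(-60) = (13)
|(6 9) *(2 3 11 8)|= 4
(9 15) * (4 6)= (4 6)(9 15)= [0, 1, 2, 3, 6, 5, 4, 7, 8, 15, 10, 11, 12, 13, 14, 9]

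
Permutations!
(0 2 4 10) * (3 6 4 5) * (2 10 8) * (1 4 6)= (0 10)(1 4 8 2 5 3)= [10, 4, 5, 1, 8, 3, 6, 7, 2, 9, 0]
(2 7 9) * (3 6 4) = (2 7 9)(3 6 4) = [0, 1, 7, 6, 3, 5, 4, 9, 8, 2]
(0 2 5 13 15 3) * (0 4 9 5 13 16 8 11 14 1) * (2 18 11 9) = (0 18 11 14 1)(2 13 15 3 4)(5 16 8 9) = [18, 0, 13, 4, 2, 16, 6, 7, 9, 5, 10, 14, 12, 15, 1, 3, 8, 17, 11]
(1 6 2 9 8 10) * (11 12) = (1 6 2 9 8 10)(11 12) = [0, 6, 9, 3, 4, 5, 2, 7, 10, 8, 1, 12, 11]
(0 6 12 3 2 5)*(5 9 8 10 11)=[6, 1, 9, 2, 4, 0, 12, 7, 10, 8, 11, 5, 3]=(0 6 12 3 2 9 8 10 11 5)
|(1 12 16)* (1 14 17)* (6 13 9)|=|(1 12 16 14 17)(6 13 9)|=15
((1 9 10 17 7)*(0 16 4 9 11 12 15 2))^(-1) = (0 2 15 12 11 1 7 17 10 9 4 16)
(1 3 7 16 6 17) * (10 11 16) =(1 3 7 10 11 16 6 17) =[0, 3, 2, 7, 4, 5, 17, 10, 8, 9, 11, 16, 12, 13, 14, 15, 6, 1]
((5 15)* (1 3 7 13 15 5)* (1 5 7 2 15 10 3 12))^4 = ((1 12)(2 15 5 7 13 10 3))^4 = (2 13 15 10 5 3 7)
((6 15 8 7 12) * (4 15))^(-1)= (4 6 12 7 8 15)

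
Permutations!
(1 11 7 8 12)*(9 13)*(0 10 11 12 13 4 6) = (0 10 11 7 8 13 9 4 6)(1 12) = [10, 12, 2, 3, 6, 5, 0, 8, 13, 4, 11, 7, 1, 9]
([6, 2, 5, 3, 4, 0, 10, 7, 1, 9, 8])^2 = (0 10 1 5 6 8 2)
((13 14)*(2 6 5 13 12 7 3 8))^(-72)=(14)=((2 6 5 13 14 12 7 3 8))^(-72)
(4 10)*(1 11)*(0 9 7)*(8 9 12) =(0 12 8 9 7)(1 11)(4 10) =[12, 11, 2, 3, 10, 5, 6, 0, 9, 7, 4, 1, 8]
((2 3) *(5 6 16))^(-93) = ((2 3)(5 6 16))^(-93) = (16)(2 3)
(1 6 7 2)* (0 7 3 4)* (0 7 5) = (0 5)(1 6 3 4 7 2) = [5, 6, 1, 4, 7, 0, 3, 2]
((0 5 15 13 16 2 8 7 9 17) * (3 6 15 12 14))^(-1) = (0 17 9 7 8 2 16 13 15 6 3 14 12 5)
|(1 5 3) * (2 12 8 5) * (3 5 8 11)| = 5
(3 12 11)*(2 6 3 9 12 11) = (2 6 3 11 9 12) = [0, 1, 6, 11, 4, 5, 3, 7, 8, 12, 10, 9, 2]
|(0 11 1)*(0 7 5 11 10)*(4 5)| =10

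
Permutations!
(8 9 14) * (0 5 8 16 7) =(0 5 8 9 14 16 7) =[5, 1, 2, 3, 4, 8, 6, 0, 9, 14, 10, 11, 12, 13, 16, 15, 7]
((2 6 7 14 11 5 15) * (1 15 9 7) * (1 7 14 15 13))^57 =(1 13)(2 6 7 15)(5 9 14 11)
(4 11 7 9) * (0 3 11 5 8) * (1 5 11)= [3, 5, 2, 1, 11, 8, 6, 9, 0, 4, 10, 7]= (0 3 1 5 8)(4 11 7 9)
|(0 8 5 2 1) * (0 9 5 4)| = 12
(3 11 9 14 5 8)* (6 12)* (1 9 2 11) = [0, 9, 11, 1, 4, 8, 12, 7, 3, 14, 10, 2, 6, 13, 5] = (1 9 14 5 8 3)(2 11)(6 12)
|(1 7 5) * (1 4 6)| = 5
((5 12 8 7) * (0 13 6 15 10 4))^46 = (0 10 6)(4 15 13)(5 8)(7 12)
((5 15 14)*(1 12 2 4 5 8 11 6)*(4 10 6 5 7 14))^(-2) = (1 10 12 6 2)(4 5 8 7 15 11 14)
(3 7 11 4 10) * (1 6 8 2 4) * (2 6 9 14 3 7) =(1 9 14 3 2 4 10 7 11)(6 8) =[0, 9, 4, 2, 10, 5, 8, 11, 6, 14, 7, 1, 12, 13, 3]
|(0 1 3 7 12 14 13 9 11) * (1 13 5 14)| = |(0 13 9 11)(1 3 7 12)(5 14)| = 4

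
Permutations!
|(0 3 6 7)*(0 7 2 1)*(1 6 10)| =|(0 3 10 1)(2 6)| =4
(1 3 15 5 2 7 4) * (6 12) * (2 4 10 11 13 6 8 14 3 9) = (1 9 2 7 10 11 13 6 12 8 14 3 15 5 4) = [0, 9, 7, 15, 1, 4, 12, 10, 14, 2, 11, 13, 8, 6, 3, 5]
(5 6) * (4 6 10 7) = (4 6 5 10 7) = [0, 1, 2, 3, 6, 10, 5, 4, 8, 9, 7]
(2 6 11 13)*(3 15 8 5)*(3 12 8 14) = (2 6 11 13)(3 15 14)(5 12 8) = [0, 1, 6, 15, 4, 12, 11, 7, 5, 9, 10, 13, 8, 2, 3, 14]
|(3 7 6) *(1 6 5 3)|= 6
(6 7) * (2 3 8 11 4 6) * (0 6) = (0 6 7 2 3 8 11 4) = [6, 1, 3, 8, 0, 5, 7, 2, 11, 9, 10, 4]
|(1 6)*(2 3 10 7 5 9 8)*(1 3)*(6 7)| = 6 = |(1 7 5 9 8 2)(3 10 6)|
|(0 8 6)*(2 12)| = |(0 8 6)(2 12)| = 6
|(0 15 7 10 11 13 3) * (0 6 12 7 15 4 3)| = 9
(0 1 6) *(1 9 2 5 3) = [9, 6, 5, 1, 4, 3, 0, 7, 8, 2] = (0 9 2 5 3 1 6)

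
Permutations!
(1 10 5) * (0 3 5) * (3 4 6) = (0 4 6 3 5 1 10) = [4, 10, 2, 5, 6, 1, 3, 7, 8, 9, 0]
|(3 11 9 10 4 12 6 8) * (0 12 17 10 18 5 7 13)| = |(0 12 6 8 3 11 9 18 5 7 13)(4 17 10)| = 33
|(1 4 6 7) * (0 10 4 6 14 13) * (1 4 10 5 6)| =7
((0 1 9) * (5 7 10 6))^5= (0 9 1)(5 7 10 6)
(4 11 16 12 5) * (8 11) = (4 8 11 16 12 5) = [0, 1, 2, 3, 8, 4, 6, 7, 11, 9, 10, 16, 5, 13, 14, 15, 12]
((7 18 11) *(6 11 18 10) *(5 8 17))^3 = (18)(6 10 7 11)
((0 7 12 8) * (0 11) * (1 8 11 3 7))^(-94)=(0 7 1 12 8 11 3)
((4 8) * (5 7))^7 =(4 8)(5 7)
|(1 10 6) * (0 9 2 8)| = |(0 9 2 8)(1 10 6)| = 12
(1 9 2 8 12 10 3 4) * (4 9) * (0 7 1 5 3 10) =(0 7 1 4 5 3 9 2 8 12) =[7, 4, 8, 9, 5, 3, 6, 1, 12, 2, 10, 11, 0]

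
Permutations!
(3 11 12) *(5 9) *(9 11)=[0, 1, 2, 9, 4, 11, 6, 7, 8, 5, 10, 12, 3]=(3 9 5 11 12)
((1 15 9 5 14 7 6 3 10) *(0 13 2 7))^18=((0 13 2 7 6 3 10 1 15 9 5 14))^18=(0 10)(1 13)(2 15)(3 14)(5 6)(7 9)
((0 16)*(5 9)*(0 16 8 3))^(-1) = (16)(0 3 8)(5 9)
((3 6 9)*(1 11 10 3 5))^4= (1 6 11 9 10 5 3)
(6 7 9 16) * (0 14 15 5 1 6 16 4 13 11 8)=[14, 6, 2, 3, 13, 1, 7, 9, 0, 4, 10, 8, 12, 11, 15, 5, 16]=(16)(0 14 15 5 1 6 7 9 4 13 11 8)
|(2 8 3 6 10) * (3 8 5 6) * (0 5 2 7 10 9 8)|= 10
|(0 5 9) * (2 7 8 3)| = 12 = |(0 5 9)(2 7 8 3)|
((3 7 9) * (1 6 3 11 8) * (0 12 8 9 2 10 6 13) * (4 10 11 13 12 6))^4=((0 6 3 7 2 11 9 13)(1 12 8)(4 10))^4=(0 2)(1 12 8)(3 9)(6 11)(7 13)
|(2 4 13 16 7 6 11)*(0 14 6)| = |(0 14 6 11 2 4 13 16 7)| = 9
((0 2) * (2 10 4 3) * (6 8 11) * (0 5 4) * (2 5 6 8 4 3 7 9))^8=(11)(2 7 6 9 4)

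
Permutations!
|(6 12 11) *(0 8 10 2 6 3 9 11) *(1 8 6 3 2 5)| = |(0 6 12)(1 8 10 5)(2 3 9 11)| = 12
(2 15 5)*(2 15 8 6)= (2 8 6)(5 15)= [0, 1, 8, 3, 4, 15, 2, 7, 6, 9, 10, 11, 12, 13, 14, 5]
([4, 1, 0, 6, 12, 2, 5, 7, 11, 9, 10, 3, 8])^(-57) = (0 6 8)(2 3 12)(4 5 11)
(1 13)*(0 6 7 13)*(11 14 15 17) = [6, 0, 2, 3, 4, 5, 7, 13, 8, 9, 10, 14, 12, 1, 15, 17, 16, 11] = (0 6 7 13 1)(11 14 15 17)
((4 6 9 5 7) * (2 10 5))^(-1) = (2 9 6 4 7 5 10)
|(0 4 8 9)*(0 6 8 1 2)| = 12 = |(0 4 1 2)(6 8 9)|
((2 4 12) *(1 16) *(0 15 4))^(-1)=((0 15 4 12 2)(1 16))^(-1)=(0 2 12 4 15)(1 16)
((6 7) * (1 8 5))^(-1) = (1 5 8)(6 7)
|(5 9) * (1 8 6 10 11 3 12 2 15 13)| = |(1 8 6 10 11 3 12 2 15 13)(5 9)| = 10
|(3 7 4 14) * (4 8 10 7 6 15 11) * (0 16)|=|(0 16)(3 6 15 11 4 14)(7 8 10)|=6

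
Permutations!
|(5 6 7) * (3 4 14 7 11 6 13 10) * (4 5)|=12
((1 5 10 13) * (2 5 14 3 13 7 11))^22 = ((1 14 3 13)(2 5 10 7 11))^22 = (1 3)(2 10 11 5 7)(13 14)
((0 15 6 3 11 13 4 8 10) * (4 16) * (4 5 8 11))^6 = (0 13 15 16 6 5 3 8 4 10 11)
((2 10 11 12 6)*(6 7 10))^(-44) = ((2 6)(7 10 11 12))^(-44) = (12)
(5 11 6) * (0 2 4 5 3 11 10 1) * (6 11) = (11)(0 2 4 5 10 1)(3 6) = [2, 0, 4, 6, 5, 10, 3, 7, 8, 9, 1, 11]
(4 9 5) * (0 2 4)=(0 2 4 9 5)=[2, 1, 4, 3, 9, 0, 6, 7, 8, 5]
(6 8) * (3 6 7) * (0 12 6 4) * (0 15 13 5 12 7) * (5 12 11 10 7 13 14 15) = (0 13 12 6 8)(3 4 5 11 10 7)(14 15) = [13, 1, 2, 4, 5, 11, 8, 3, 0, 9, 7, 10, 6, 12, 15, 14]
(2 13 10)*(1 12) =[0, 12, 13, 3, 4, 5, 6, 7, 8, 9, 2, 11, 1, 10] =(1 12)(2 13 10)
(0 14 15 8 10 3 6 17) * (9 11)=(0 14 15 8 10 3 6 17)(9 11)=[14, 1, 2, 6, 4, 5, 17, 7, 10, 11, 3, 9, 12, 13, 15, 8, 16, 0]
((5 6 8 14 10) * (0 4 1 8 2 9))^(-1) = (0 9 2 6 5 10 14 8 1 4)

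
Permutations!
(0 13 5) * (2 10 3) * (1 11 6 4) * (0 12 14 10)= (0 13 5 12 14 10 3 2)(1 11 6 4)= [13, 11, 0, 2, 1, 12, 4, 7, 8, 9, 3, 6, 14, 5, 10]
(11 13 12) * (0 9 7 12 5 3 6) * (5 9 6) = (0 6)(3 5)(7 12 11 13 9) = [6, 1, 2, 5, 4, 3, 0, 12, 8, 7, 10, 13, 11, 9]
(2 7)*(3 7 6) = (2 6 3 7) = [0, 1, 6, 7, 4, 5, 3, 2]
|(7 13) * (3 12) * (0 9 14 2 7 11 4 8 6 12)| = 12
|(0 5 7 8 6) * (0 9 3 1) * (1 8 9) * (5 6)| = 15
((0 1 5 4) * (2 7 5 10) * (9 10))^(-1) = (0 4 5 7 2 10 9 1)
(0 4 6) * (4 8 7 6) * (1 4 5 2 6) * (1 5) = [8, 4, 6, 3, 1, 2, 0, 5, 7] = (0 8 7 5 2 6)(1 4)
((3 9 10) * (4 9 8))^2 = (3 4 10 8 9)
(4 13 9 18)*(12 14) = (4 13 9 18)(12 14) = [0, 1, 2, 3, 13, 5, 6, 7, 8, 18, 10, 11, 14, 9, 12, 15, 16, 17, 4]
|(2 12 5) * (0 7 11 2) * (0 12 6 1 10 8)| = 8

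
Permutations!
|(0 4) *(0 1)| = |(0 4 1)| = 3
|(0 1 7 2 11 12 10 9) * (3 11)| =9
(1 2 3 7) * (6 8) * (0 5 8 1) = [5, 2, 3, 7, 4, 8, 1, 0, 6] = (0 5 8 6 1 2 3 7)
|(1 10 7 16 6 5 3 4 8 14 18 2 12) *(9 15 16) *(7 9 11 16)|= 16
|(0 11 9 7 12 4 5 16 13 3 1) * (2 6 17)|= 33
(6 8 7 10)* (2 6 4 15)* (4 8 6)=(2 4 15)(7 10 8)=[0, 1, 4, 3, 15, 5, 6, 10, 7, 9, 8, 11, 12, 13, 14, 2]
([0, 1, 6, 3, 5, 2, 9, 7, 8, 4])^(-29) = (2 6 9 4 5)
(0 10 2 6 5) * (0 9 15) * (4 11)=[10, 1, 6, 3, 11, 9, 5, 7, 8, 15, 2, 4, 12, 13, 14, 0]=(0 10 2 6 5 9 15)(4 11)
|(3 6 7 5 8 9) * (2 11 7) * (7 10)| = 9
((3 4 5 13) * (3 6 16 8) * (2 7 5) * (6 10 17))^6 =(2 6 7 16 5 8 13 3 10 4 17)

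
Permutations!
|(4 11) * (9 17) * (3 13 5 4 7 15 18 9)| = |(3 13 5 4 11 7 15 18 9 17)| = 10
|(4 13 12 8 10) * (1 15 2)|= |(1 15 2)(4 13 12 8 10)|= 15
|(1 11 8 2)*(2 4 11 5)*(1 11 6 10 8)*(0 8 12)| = |(0 8 4 6 10 12)(1 5 2 11)| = 12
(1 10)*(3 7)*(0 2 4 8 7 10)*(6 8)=(0 2 4 6 8 7 3 10 1)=[2, 0, 4, 10, 6, 5, 8, 3, 7, 9, 1]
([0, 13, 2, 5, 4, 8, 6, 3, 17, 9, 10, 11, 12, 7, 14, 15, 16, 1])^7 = (17)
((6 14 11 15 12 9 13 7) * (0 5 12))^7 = (0 14 13 5 11 7 12 15 6 9)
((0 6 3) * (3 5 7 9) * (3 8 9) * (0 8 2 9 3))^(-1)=(0 7 5 6)(2 9)(3 8)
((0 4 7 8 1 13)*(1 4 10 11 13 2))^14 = ((0 10 11 13)(1 2)(4 7 8))^14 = (0 11)(4 8 7)(10 13)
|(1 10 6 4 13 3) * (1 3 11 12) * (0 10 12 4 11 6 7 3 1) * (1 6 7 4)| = 10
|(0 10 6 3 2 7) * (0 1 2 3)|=|(0 10 6)(1 2 7)|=3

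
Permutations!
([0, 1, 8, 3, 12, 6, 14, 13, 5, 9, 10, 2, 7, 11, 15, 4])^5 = (2 15 11 14 13 6 7 5 12 8 4)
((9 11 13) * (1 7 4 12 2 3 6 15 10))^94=(1 2 10 12 15 4 6 7 3)(9 11 13)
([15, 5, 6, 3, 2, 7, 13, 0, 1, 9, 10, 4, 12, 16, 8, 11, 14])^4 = (0 2 14 7 4 16 5 11 13 1 15 6 8)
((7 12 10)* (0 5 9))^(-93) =((0 5 9)(7 12 10))^(-93) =(12)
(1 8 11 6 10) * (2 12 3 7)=[0, 8, 12, 7, 4, 5, 10, 2, 11, 9, 1, 6, 3]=(1 8 11 6 10)(2 12 3 7)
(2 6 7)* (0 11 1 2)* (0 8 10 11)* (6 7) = (1 2 7 8 10 11) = [0, 2, 7, 3, 4, 5, 6, 8, 10, 9, 11, 1]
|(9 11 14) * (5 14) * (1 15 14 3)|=|(1 15 14 9 11 5 3)|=7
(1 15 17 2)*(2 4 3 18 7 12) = [0, 15, 1, 18, 3, 5, 6, 12, 8, 9, 10, 11, 2, 13, 14, 17, 16, 4, 7] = (1 15 17 4 3 18 7 12 2)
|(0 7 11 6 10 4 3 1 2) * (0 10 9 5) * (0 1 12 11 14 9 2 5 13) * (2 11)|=10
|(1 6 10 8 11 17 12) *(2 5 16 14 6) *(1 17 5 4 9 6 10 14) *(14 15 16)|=70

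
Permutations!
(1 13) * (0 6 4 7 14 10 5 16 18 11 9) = (0 6 4 7 14 10 5 16 18 11 9)(1 13) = [6, 13, 2, 3, 7, 16, 4, 14, 8, 0, 5, 9, 12, 1, 10, 15, 18, 17, 11]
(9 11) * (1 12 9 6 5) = [0, 12, 2, 3, 4, 1, 5, 7, 8, 11, 10, 6, 9] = (1 12 9 11 6 5)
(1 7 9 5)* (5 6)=(1 7 9 6 5)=[0, 7, 2, 3, 4, 1, 5, 9, 8, 6]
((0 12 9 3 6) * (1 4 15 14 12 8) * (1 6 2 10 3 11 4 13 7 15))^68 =((0 8 6)(1 13 7 15 14 12 9 11 4)(2 10 3))^68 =(0 6 8)(1 12 13 9 7 11 15 4 14)(2 3 10)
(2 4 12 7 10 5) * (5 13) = (2 4 12 7 10 13 5) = [0, 1, 4, 3, 12, 2, 6, 10, 8, 9, 13, 11, 7, 5]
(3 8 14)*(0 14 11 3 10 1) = (0 14 10 1)(3 8 11) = [14, 0, 2, 8, 4, 5, 6, 7, 11, 9, 1, 3, 12, 13, 10]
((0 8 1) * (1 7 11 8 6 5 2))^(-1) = (0 1 2 5 6)(7 8 11)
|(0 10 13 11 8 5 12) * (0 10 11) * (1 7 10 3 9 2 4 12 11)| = 15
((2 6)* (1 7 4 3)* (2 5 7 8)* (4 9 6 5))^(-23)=((1 8 2 5 7 9 6 4 3))^(-23)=(1 7 3 5 4 2 6 8 9)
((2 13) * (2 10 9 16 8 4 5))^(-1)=(2 5 4 8 16 9 10 13)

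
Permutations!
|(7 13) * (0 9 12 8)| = 4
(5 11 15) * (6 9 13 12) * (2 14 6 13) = [0, 1, 14, 3, 4, 11, 9, 7, 8, 2, 10, 15, 13, 12, 6, 5] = (2 14 6 9)(5 11 15)(12 13)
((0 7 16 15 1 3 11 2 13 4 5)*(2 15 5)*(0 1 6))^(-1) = (0 6 15 11 3 1 5 16 7)(2 4 13)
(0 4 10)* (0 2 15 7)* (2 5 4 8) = [8, 1, 15, 3, 10, 4, 6, 0, 2, 9, 5, 11, 12, 13, 14, 7] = (0 8 2 15 7)(4 10 5)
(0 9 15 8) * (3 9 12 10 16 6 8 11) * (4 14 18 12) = [4, 1, 2, 9, 14, 5, 8, 7, 0, 15, 16, 3, 10, 13, 18, 11, 6, 17, 12] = (0 4 14 18 12 10 16 6 8)(3 9 15 11)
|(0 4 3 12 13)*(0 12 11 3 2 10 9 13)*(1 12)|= 8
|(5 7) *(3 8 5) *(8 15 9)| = 6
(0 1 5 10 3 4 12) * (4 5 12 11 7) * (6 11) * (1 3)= [3, 12, 2, 5, 6, 10, 11, 4, 8, 9, 1, 7, 0]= (0 3 5 10 1 12)(4 6 11 7)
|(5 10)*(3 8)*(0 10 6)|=4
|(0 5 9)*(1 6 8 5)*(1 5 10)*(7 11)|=12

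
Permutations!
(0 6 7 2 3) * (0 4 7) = [6, 1, 3, 4, 7, 5, 0, 2] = (0 6)(2 3 4 7)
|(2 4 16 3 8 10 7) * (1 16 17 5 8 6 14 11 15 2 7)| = |(1 16 3 6 14 11 15 2 4 17 5 8 10)| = 13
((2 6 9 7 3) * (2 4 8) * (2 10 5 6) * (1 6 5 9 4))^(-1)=(1 3 7 9 10 8 4 6)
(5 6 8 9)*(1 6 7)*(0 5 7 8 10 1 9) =[5, 6, 2, 3, 4, 8, 10, 9, 0, 7, 1] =(0 5 8)(1 6 10)(7 9)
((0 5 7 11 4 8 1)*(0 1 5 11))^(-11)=((0 11 4 8 5 7))^(-11)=(0 11 4 8 5 7)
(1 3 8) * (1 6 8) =(1 3)(6 8) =[0, 3, 2, 1, 4, 5, 8, 7, 6]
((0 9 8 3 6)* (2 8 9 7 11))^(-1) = ((0 7 11 2 8 3 6))^(-1) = (0 6 3 8 2 11 7)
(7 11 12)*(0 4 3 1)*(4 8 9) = (0 8 9 4 3 1)(7 11 12) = [8, 0, 2, 1, 3, 5, 6, 11, 9, 4, 10, 12, 7]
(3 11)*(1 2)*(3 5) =(1 2)(3 11 5) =[0, 2, 1, 11, 4, 3, 6, 7, 8, 9, 10, 5]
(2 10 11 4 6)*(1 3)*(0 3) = (0 3 1)(2 10 11 4 6) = [3, 0, 10, 1, 6, 5, 2, 7, 8, 9, 11, 4]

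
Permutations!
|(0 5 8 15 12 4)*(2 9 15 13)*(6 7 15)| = 11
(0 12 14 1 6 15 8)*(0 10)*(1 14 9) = (0 12 9 1 6 15 8 10) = [12, 6, 2, 3, 4, 5, 15, 7, 10, 1, 0, 11, 9, 13, 14, 8]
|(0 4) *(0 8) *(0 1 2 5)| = |(0 4 8 1 2 5)| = 6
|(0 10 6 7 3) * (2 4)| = 10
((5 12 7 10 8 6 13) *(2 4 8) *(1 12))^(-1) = (1 5 13 6 8 4 2 10 7 12)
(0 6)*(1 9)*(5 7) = (0 6)(1 9)(5 7) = [6, 9, 2, 3, 4, 7, 0, 5, 8, 1]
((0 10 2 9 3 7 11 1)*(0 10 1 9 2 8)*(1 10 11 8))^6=(0 7 9 1)(3 11 10 8)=((0 10 1 11 9 3 7 8))^6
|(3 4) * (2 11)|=2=|(2 11)(3 4)|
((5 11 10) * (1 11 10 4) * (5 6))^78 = (11)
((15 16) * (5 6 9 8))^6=((5 6 9 8)(15 16))^6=(16)(5 9)(6 8)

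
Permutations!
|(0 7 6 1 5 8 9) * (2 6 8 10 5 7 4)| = |(0 4 2 6 1 7 8 9)(5 10)| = 8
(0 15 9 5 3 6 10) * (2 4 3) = (0 15 9 5 2 4 3 6 10) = [15, 1, 4, 6, 3, 2, 10, 7, 8, 5, 0, 11, 12, 13, 14, 9]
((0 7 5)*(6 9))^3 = (6 9)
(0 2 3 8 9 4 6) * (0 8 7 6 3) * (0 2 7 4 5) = (0 7 6 8 9 5)(3 4) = [7, 1, 2, 4, 3, 0, 8, 6, 9, 5]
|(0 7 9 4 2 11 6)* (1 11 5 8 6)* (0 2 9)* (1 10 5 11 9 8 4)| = 14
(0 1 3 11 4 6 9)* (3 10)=(0 1 10 3 11 4 6 9)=[1, 10, 2, 11, 6, 5, 9, 7, 8, 0, 3, 4]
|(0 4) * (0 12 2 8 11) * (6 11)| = |(0 4 12 2 8 6 11)| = 7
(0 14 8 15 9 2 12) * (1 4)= (0 14 8 15 9 2 12)(1 4)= [14, 4, 12, 3, 1, 5, 6, 7, 15, 2, 10, 11, 0, 13, 8, 9]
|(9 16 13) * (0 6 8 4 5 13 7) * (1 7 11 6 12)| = 8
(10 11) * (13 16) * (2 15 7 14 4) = [0, 1, 15, 3, 2, 5, 6, 14, 8, 9, 11, 10, 12, 16, 4, 7, 13] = (2 15 7 14 4)(10 11)(13 16)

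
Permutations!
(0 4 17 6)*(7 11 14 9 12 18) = (0 4 17 6)(7 11 14 9 12 18) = [4, 1, 2, 3, 17, 5, 0, 11, 8, 12, 10, 14, 18, 13, 9, 15, 16, 6, 7]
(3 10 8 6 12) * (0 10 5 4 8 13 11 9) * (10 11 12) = (0 11 9)(3 5 4 8 6 10 13 12) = [11, 1, 2, 5, 8, 4, 10, 7, 6, 0, 13, 9, 3, 12]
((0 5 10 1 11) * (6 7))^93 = ((0 5 10 1 11)(6 7))^93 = (0 1 5 11 10)(6 7)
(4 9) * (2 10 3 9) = (2 10 3 9 4) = [0, 1, 10, 9, 2, 5, 6, 7, 8, 4, 3]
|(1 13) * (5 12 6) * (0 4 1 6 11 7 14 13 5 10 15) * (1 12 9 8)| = 20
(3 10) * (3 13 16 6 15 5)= (3 10 13 16 6 15 5)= [0, 1, 2, 10, 4, 3, 15, 7, 8, 9, 13, 11, 12, 16, 14, 5, 6]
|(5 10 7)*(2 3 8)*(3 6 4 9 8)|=|(2 6 4 9 8)(5 10 7)|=15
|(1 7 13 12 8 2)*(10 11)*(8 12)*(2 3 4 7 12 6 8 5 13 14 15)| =10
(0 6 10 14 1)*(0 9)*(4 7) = (0 6 10 14 1 9)(4 7) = [6, 9, 2, 3, 7, 5, 10, 4, 8, 0, 14, 11, 12, 13, 1]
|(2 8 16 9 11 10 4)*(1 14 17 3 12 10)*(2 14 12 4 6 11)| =20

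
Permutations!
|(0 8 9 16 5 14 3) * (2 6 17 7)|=|(0 8 9 16 5 14 3)(2 6 17 7)|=28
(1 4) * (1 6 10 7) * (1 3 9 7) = (1 4 6 10)(3 9 7) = [0, 4, 2, 9, 6, 5, 10, 3, 8, 7, 1]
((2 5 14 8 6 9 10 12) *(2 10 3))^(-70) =(14)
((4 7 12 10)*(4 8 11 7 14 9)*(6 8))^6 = (14)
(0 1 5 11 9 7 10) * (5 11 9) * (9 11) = [1, 9, 2, 3, 4, 11, 6, 10, 8, 7, 0, 5] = (0 1 9 7 10)(5 11)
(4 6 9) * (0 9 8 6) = (0 9 4)(6 8) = [9, 1, 2, 3, 0, 5, 8, 7, 6, 4]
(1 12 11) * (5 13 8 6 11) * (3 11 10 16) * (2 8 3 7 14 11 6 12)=(1 2 8 12 5 13 3 6 10 16 7 14 11)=[0, 2, 8, 6, 4, 13, 10, 14, 12, 9, 16, 1, 5, 3, 11, 15, 7]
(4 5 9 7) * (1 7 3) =(1 7 4 5 9 3) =[0, 7, 2, 1, 5, 9, 6, 4, 8, 3]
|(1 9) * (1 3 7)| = |(1 9 3 7)| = 4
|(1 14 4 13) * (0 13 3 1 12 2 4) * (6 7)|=8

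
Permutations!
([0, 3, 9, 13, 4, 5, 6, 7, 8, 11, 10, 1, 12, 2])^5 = (1 11 9 2 13 3)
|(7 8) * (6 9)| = |(6 9)(7 8)| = 2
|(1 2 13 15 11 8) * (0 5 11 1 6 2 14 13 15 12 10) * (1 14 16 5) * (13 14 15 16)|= 30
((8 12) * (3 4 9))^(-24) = ((3 4 9)(8 12))^(-24) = (12)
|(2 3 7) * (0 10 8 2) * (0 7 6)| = |(0 10 8 2 3 6)| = 6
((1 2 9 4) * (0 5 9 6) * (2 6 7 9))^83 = ((0 5 2 7 9 4 1 6))^83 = (0 7 1 5 9 6 2 4)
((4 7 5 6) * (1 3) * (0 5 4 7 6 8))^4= (0 5 8)(4 6 7)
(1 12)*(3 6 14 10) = [0, 12, 2, 6, 4, 5, 14, 7, 8, 9, 3, 11, 1, 13, 10] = (1 12)(3 6 14 10)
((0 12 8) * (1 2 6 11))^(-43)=((0 12 8)(1 2 6 11))^(-43)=(0 8 12)(1 2 6 11)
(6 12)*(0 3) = (0 3)(6 12) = [3, 1, 2, 0, 4, 5, 12, 7, 8, 9, 10, 11, 6]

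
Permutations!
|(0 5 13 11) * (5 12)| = 5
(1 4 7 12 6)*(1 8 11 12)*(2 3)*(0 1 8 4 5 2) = [1, 5, 3, 0, 7, 2, 4, 8, 11, 9, 10, 12, 6] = (0 1 5 2 3)(4 7 8 11 12 6)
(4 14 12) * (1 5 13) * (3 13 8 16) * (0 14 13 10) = (0 14 12 4 13 1 5 8 16 3 10) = [14, 5, 2, 10, 13, 8, 6, 7, 16, 9, 0, 11, 4, 1, 12, 15, 3]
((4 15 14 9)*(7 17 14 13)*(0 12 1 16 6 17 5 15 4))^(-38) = ((0 12 1 16 6 17 14 9)(5 15 13 7))^(-38) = (0 1 6 14)(5 13)(7 15)(9 12 16 17)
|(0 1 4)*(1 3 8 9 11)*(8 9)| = 6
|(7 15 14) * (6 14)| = |(6 14 7 15)| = 4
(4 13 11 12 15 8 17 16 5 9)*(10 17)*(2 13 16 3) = (2 13 11 12 15 8 10 17 3)(4 16 5 9) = [0, 1, 13, 2, 16, 9, 6, 7, 10, 4, 17, 12, 15, 11, 14, 8, 5, 3]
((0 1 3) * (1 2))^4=((0 2 1 3))^4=(3)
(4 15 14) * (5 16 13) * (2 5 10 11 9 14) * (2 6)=(2 5 16 13 10 11 9 14 4 15 6)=[0, 1, 5, 3, 15, 16, 2, 7, 8, 14, 11, 9, 12, 10, 4, 6, 13]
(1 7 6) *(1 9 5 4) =(1 7 6 9 5 4) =[0, 7, 2, 3, 1, 4, 9, 6, 8, 5]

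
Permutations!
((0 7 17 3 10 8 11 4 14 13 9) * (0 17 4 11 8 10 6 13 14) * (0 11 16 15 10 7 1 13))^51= (0 13 17 6 1 9 3)(4 15)(7 16)(10 11)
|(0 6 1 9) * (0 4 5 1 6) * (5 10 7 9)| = |(1 5)(4 10 7 9)| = 4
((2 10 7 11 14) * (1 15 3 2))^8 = (15)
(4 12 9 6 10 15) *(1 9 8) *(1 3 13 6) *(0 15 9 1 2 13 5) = (0 15 4 12 8 3 5)(2 13 6 10 9) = [15, 1, 13, 5, 12, 0, 10, 7, 3, 2, 9, 11, 8, 6, 14, 4]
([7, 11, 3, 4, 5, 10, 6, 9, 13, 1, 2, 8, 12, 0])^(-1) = (0 13 8 11 1 9 7)(2 10 5 4 3)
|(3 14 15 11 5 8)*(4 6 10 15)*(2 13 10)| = |(2 13 10 15 11 5 8 3 14 4 6)| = 11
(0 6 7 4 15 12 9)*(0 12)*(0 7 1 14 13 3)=[6, 14, 2, 0, 15, 5, 1, 4, 8, 12, 10, 11, 9, 3, 13, 7]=(0 6 1 14 13 3)(4 15 7)(9 12)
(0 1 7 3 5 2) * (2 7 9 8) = [1, 9, 0, 5, 4, 7, 6, 3, 2, 8] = (0 1 9 8 2)(3 5 7)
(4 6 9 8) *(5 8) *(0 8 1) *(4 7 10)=(0 8 7 10 4 6 9 5 1)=[8, 0, 2, 3, 6, 1, 9, 10, 7, 5, 4]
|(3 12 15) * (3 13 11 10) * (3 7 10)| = 10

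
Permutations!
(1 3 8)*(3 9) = (1 9 3 8) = [0, 9, 2, 8, 4, 5, 6, 7, 1, 3]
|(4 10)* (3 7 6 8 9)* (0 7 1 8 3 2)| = |(0 7 6 3 1 8 9 2)(4 10)| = 8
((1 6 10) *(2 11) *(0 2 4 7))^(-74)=(0 2 11 4 7)(1 6 10)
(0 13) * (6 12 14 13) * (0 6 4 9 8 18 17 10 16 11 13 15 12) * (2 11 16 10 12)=(0 4 9 8 18 17 12 14 15 2 11 13 6)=[4, 1, 11, 3, 9, 5, 0, 7, 18, 8, 10, 13, 14, 6, 15, 2, 16, 12, 17]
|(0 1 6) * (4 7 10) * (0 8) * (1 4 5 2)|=|(0 4 7 10 5 2 1 6 8)|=9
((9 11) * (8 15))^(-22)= ((8 15)(9 11))^(-22)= (15)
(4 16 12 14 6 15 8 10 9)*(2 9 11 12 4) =(2 9)(4 16)(6 15 8 10 11 12 14) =[0, 1, 9, 3, 16, 5, 15, 7, 10, 2, 11, 12, 14, 13, 6, 8, 4]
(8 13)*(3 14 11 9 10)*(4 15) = (3 14 11 9 10)(4 15)(8 13) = [0, 1, 2, 14, 15, 5, 6, 7, 13, 10, 3, 9, 12, 8, 11, 4]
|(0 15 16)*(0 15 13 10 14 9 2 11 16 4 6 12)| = 12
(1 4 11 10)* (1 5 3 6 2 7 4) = (2 7 4 11 10 5 3 6) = [0, 1, 7, 6, 11, 3, 2, 4, 8, 9, 5, 10]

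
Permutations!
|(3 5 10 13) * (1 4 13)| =|(1 4 13 3 5 10)| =6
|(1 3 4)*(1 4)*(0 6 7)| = 6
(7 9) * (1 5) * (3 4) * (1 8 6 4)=(1 5 8 6 4 3)(7 9)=[0, 5, 2, 1, 3, 8, 4, 9, 6, 7]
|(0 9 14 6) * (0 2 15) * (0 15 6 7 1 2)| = 7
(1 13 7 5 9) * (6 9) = (1 13 7 5 6 9) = [0, 13, 2, 3, 4, 6, 9, 5, 8, 1, 10, 11, 12, 7]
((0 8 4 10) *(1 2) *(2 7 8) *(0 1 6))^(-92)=(0 2 6)(1 4 7 10 8)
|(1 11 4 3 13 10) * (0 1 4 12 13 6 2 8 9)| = |(0 1 11 12 13 10 4 3 6 2 8 9)| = 12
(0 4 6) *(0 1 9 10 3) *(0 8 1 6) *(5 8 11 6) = (0 4)(1 9 10 3 11 6 5 8) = [4, 9, 2, 11, 0, 8, 5, 7, 1, 10, 3, 6]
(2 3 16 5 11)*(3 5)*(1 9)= (1 9)(2 5 11)(3 16)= [0, 9, 5, 16, 4, 11, 6, 7, 8, 1, 10, 2, 12, 13, 14, 15, 3]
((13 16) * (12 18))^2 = (18)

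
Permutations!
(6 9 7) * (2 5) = [0, 1, 5, 3, 4, 2, 9, 6, 8, 7] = (2 5)(6 9 7)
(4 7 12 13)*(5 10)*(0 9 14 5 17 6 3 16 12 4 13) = (0 9 14 5 10 17 6 3 16 12)(4 7) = [9, 1, 2, 16, 7, 10, 3, 4, 8, 14, 17, 11, 0, 13, 5, 15, 12, 6]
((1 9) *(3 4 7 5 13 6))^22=(3 13 7)(4 6 5)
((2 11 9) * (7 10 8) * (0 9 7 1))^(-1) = ((0 9 2 11 7 10 8 1))^(-1) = (0 1 8 10 7 11 2 9)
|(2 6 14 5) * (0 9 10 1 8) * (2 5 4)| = |(0 9 10 1 8)(2 6 14 4)| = 20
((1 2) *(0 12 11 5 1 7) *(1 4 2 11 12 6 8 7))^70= (12)(0 8)(6 7)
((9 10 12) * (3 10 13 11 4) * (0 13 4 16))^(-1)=((0 13 11 16)(3 10 12 9 4))^(-1)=(0 16 11 13)(3 4 9 12 10)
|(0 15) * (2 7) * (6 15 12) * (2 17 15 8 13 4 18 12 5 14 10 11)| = 18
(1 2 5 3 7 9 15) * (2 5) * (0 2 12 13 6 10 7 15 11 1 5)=(0 2 12 13 6 10 7 9 11 1)(3 15 5)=[2, 0, 12, 15, 4, 3, 10, 9, 8, 11, 7, 1, 13, 6, 14, 5]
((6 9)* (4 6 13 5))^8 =(4 13 6 5 9)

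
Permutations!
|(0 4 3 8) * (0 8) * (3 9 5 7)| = |(0 4 9 5 7 3)| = 6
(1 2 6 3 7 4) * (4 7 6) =(7)(1 2 4)(3 6) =[0, 2, 4, 6, 1, 5, 3, 7]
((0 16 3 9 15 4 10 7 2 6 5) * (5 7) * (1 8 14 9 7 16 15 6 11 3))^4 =(0 5 10 4 15)(1 6 14)(8 16 9)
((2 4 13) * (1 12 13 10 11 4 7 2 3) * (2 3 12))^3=((1 2 7 3)(4 10 11)(12 13))^3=(1 3 7 2)(12 13)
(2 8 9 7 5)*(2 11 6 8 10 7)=(2 10 7 5 11 6 8 9)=[0, 1, 10, 3, 4, 11, 8, 5, 9, 2, 7, 6]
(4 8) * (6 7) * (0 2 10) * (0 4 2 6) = (0 6 7)(2 10 4 8) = [6, 1, 10, 3, 8, 5, 7, 0, 2, 9, 4]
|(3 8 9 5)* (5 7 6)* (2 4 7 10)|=9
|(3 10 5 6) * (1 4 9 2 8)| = 20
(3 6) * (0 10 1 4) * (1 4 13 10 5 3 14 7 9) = (0 5 3 6 14 7 9 1 13 10 4) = [5, 13, 2, 6, 0, 3, 14, 9, 8, 1, 4, 11, 12, 10, 7]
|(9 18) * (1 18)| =|(1 18 9)| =3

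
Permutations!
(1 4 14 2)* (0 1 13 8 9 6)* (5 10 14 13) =[1, 4, 5, 3, 13, 10, 0, 7, 9, 6, 14, 11, 12, 8, 2] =(0 1 4 13 8 9 6)(2 5 10 14)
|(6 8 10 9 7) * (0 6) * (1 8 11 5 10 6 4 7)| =21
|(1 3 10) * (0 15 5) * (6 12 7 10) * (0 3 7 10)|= 9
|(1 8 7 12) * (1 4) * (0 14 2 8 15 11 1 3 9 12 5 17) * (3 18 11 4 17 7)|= 40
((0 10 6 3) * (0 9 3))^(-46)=((0 10 6)(3 9))^(-46)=(0 6 10)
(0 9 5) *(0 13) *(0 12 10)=(0 9 5 13 12 10)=[9, 1, 2, 3, 4, 13, 6, 7, 8, 5, 0, 11, 10, 12]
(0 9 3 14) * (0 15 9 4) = (0 4)(3 14 15 9) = [4, 1, 2, 14, 0, 5, 6, 7, 8, 3, 10, 11, 12, 13, 15, 9]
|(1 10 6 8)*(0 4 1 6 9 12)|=6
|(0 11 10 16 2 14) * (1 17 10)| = |(0 11 1 17 10 16 2 14)| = 8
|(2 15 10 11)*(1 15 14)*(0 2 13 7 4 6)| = 11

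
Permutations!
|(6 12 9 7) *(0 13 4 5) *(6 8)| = 20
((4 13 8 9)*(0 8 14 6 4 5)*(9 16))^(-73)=((0 8 16 9 5)(4 13 14 6))^(-73)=(0 16 5 8 9)(4 6 14 13)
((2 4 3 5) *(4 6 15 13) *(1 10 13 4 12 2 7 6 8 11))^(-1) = (1 11 8 2 12 13 10)(3 4 15 6 7 5)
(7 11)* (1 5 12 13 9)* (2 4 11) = (1 5 12 13 9)(2 4 11 7) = [0, 5, 4, 3, 11, 12, 6, 2, 8, 1, 10, 7, 13, 9]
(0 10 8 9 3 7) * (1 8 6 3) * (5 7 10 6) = (0 6 3 10 5 7)(1 8 9) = [6, 8, 2, 10, 4, 7, 3, 0, 9, 1, 5]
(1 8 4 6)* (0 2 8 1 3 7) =(0 2 8 4 6 3 7) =[2, 1, 8, 7, 6, 5, 3, 0, 4]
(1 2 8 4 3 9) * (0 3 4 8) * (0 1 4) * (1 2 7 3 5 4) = (0 5 4)(1 7 3 9) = [5, 7, 2, 9, 0, 4, 6, 3, 8, 1]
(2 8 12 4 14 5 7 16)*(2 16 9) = (16)(2 8 12 4 14 5 7 9) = [0, 1, 8, 3, 14, 7, 6, 9, 12, 2, 10, 11, 4, 13, 5, 15, 16]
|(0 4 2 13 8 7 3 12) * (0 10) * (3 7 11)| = 9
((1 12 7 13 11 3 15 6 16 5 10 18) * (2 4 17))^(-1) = (1 18 10 5 16 6 15 3 11 13 7 12)(2 17 4)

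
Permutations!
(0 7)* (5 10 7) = (0 5 10 7) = [5, 1, 2, 3, 4, 10, 6, 0, 8, 9, 7]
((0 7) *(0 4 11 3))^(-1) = ((0 7 4 11 3))^(-1) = (0 3 11 4 7)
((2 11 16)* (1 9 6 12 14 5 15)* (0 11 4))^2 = ((0 11 16 2 4)(1 9 6 12 14 5 15))^2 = (0 16 4 11 2)(1 6 14 15 9 12 5)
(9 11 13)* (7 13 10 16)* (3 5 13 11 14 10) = (3 5 13 9 14 10 16 7 11) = [0, 1, 2, 5, 4, 13, 6, 11, 8, 14, 16, 3, 12, 9, 10, 15, 7]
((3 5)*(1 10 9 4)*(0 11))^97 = ((0 11)(1 10 9 4)(3 5))^97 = (0 11)(1 10 9 4)(3 5)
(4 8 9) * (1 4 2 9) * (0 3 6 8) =[3, 4, 9, 6, 0, 5, 8, 7, 1, 2] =(0 3 6 8 1 4)(2 9)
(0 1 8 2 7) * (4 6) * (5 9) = (0 1 8 2 7)(4 6)(5 9) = [1, 8, 7, 3, 6, 9, 4, 0, 2, 5]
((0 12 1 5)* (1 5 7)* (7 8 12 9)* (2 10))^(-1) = (0 5 12 8 1 7 9)(2 10)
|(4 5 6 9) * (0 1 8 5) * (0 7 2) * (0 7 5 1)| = |(1 8)(2 7)(4 5 6 9)| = 4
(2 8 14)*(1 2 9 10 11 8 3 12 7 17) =[0, 2, 3, 12, 4, 5, 6, 17, 14, 10, 11, 8, 7, 13, 9, 15, 16, 1] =(1 2 3 12 7 17)(8 14 9 10 11)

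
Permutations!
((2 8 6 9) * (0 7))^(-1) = ((0 7)(2 8 6 9))^(-1) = (0 7)(2 9 6 8)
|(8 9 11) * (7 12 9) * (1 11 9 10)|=6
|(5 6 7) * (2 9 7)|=5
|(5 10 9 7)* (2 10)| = |(2 10 9 7 5)| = 5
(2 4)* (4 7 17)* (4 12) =[0, 1, 7, 3, 2, 5, 6, 17, 8, 9, 10, 11, 4, 13, 14, 15, 16, 12] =(2 7 17 12 4)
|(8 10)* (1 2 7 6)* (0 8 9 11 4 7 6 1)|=10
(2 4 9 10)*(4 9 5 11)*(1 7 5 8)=[0, 7, 9, 3, 8, 11, 6, 5, 1, 10, 2, 4]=(1 7 5 11 4 8)(2 9 10)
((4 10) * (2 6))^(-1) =((2 6)(4 10))^(-1) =(2 6)(4 10)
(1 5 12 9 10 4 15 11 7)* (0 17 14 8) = (0 17 14 8)(1 5 12 9 10 4 15 11 7) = [17, 5, 2, 3, 15, 12, 6, 1, 0, 10, 4, 7, 9, 13, 8, 11, 16, 14]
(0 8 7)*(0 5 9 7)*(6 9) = (0 8)(5 6 9 7) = [8, 1, 2, 3, 4, 6, 9, 5, 0, 7]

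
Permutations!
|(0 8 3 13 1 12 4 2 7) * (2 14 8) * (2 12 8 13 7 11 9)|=|(0 12 4 14 13 1 8 3 7)(2 11 9)|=9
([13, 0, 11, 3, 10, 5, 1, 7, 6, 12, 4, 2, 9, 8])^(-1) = (0 1 6 8 13)(2 11)(4 10)(9 12)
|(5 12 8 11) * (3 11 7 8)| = 4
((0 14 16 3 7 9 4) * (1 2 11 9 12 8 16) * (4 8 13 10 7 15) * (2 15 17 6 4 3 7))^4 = ((0 14 1 15 3 17 6 4)(2 11 9 8 16 7 12 13 10))^4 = (0 3)(1 6)(2 16 10 8 13 9 12 11 7)(4 15)(14 17)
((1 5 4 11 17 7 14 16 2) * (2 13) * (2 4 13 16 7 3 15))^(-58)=((1 5 13 4 11 17 3 15 2)(7 14))^(-58)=(1 17 5 3 13 15 4 2 11)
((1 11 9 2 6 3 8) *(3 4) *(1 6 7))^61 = (1 11 9 2 7)(3 8 6 4)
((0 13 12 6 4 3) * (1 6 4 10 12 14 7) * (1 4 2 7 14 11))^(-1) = (14)(0 3 4 7 2 12 10 6 1 11 13)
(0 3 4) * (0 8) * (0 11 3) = [0, 1, 2, 4, 8, 5, 6, 7, 11, 9, 10, 3] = (3 4 8 11)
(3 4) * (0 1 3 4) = (4)(0 1 3) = [1, 3, 2, 0, 4]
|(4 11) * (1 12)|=2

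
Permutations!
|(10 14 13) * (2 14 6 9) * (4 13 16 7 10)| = |(2 14 16 7 10 6 9)(4 13)| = 14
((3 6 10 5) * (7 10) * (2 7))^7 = ((2 7 10 5 3 6))^7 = (2 7 10 5 3 6)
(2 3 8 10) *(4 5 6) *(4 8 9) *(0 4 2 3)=(0 4 5 6 8 10 3 9 2)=[4, 1, 0, 9, 5, 6, 8, 7, 10, 2, 3]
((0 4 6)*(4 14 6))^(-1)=(0 6 14)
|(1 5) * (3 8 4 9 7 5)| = 7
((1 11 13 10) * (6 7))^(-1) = (1 10 13 11)(6 7)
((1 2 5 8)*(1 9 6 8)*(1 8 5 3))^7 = (1 2 3)(5 6 9 8)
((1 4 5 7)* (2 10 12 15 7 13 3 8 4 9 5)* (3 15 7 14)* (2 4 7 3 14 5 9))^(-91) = ((1 2 10 12 3 8 7)(5 13 15))^(-91) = (5 15 13)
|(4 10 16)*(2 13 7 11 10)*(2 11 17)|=4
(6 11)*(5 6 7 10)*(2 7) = (2 7 10 5 6 11) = [0, 1, 7, 3, 4, 6, 11, 10, 8, 9, 5, 2]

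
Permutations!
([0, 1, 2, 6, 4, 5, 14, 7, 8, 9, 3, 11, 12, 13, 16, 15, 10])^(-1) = (3 10 16 14 6)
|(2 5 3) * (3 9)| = 4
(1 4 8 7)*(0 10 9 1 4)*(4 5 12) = [10, 0, 2, 3, 8, 12, 6, 5, 7, 1, 9, 11, 4] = (0 10 9 1)(4 8 7 5 12)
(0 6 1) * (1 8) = (0 6 8 1) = [6, 0, 2, 3, 4, 5, 8, 7, 1]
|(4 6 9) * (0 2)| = |(0 2)(4 6 9)| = 6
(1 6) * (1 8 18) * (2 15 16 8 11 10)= [0, 6, 15, 3, 4, 5, 11, 7, 18, 9, 2, 10, 12, 13, 14, 16, 8, 17, 1]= (1 6 11 10 2 15 16 8 18)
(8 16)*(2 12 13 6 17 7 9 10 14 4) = (2 12 13 6 17 7 9 10 14 4)(8 16) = [0, 1, 12, 3, 2, 5, 17, 9, 16, 10, 14, 11, 13, 6, 4, 15, 8, 7]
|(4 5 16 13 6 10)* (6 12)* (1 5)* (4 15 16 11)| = |(1 5 11 4)(6 10 15 16 13 12)| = 12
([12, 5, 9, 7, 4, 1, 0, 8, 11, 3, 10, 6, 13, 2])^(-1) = [6, 5, 13, 9, 4, 1, 11, 3, 7, 2, 10, 8, 0, 12]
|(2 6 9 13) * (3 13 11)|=6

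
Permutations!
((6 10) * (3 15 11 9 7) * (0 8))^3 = ((0 8)(3 15 11 9 7)(6 10))^3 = (0 8)(3 9 15 7 11)(6 10)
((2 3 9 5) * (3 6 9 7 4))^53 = ((2 6 9 5)(3 7 4))^53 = (2 6 9 5)(3 4 7)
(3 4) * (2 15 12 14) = (2 15 12 14)(3 4) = [0, 1, 15, 4, 3, 5, 6, 7, 8, 9, 10, 11, 14, 13, 2, 12]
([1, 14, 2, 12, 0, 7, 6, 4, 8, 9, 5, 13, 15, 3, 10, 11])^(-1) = (0 4 7 5 10 14 1)(3 13 11 15 12)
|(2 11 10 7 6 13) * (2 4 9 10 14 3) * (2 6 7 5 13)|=5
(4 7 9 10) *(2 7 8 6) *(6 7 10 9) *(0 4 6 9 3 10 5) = [4, 1, 5, 10, 8, 0, 2, 9, 7, 3, 6] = (0 4 8 7 9 3 10 6 2 5)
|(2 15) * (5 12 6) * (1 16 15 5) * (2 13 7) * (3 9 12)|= |(1 16 15 13 7 2 5 3 9 12 6)|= 11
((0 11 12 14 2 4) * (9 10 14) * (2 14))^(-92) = (14)(0 4 2 10 9 12 11)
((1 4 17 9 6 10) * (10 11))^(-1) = (1 10 11 6 9 17 4)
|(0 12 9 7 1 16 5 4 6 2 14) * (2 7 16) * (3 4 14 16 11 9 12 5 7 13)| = |(0 5 14)(1 2 16 7)(3 4 6 13)(9 11)| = 12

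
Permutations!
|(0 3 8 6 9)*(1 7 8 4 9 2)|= |(0 3 4 9)(1 7 8 6 2)|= 20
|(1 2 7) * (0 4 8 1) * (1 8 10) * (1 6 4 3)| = 15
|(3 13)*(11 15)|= |(3 13)(11 15)|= 2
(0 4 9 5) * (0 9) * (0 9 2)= (0 4 9 5 2)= [4, 1, 0, 3, 9, 2, 6, 7, 8, 5]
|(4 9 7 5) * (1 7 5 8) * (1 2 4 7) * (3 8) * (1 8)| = |(1 8 2 4 9 5 7 3)| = 8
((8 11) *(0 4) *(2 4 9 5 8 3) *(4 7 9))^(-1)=(0 4)(2 3 11 8 5 9 7)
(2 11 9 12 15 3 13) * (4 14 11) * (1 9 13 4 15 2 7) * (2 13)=[0, 9, 15, 4, 14, 5, 6, 1, 8, 12, 10, 2, 13, 7, 11, 3]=(1 9 12 13 7)(2 15 3 4 14 11)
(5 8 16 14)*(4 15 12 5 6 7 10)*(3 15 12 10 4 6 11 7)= (3 15 10 6)(4 12 5 8 16 14 11 7)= [0, 1, 2, 15, 12, 8, 3, 4, 16, 9, 6, 7, 5, 13, 11, 10, 14]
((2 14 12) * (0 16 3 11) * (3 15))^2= (0 15 11 16 3)(2 12 14)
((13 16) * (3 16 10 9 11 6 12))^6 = (3 6 9 13)(10 16 12 11)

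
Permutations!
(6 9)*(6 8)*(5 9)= (5 9 8 6)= [0, 1, 2, 3, 4, 9, 5, 7, 6, 8]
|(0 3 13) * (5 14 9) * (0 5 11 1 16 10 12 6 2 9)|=40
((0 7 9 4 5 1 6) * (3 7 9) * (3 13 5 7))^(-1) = ((0 9 4 7 13 5 1 6))^(-1) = (0 6 1 5 13 7 4 9)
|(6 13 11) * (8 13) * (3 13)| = 5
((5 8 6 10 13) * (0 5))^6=((0 5 8 6 10 13))^6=(13)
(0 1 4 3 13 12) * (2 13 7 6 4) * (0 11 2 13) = [1, 13, 0, 7, 3, 5, 4, 6, 8, 9, 10, 2, 11, 12] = (0 1 13 12 11 2)(3 7 6 4)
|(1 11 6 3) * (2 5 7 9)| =|(1 11 6 3)(2 5 7 9)| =4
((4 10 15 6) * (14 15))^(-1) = (4 6 15 14 10)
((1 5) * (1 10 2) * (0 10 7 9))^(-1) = (0 9 7 5 1 2 10)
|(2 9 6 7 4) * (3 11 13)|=15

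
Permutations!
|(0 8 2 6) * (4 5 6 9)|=7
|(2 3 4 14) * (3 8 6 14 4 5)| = |(2 8 6 14)(3 5)| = 4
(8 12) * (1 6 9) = (1 6 9)(8 12) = [0, 6, 2, 3, 4, 5, 9, 7, 12, 1, 10, 11, 8]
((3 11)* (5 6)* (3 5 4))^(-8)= (3 5 4 11 6)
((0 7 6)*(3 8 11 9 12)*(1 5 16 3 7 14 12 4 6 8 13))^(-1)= ((0 14 12 7 8 11 9 4 6)(1 5 16 3 13))^(-1)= (0 6 4 9 11 8 7 12 14)(1 13 3 16 5)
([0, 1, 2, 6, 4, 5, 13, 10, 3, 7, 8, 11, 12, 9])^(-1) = (3 8 10 7 9 13 6)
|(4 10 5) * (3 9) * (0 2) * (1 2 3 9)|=12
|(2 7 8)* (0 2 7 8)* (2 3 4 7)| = 4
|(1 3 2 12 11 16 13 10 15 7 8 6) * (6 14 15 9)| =20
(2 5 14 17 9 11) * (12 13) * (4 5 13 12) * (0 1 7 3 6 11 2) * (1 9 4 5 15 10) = (0 9 2 13 5 14 17 4 15 10 1 7 3 6 11) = [9, 7, 13, 6, 15, 14, 11, 3, 8, 2, 1, 0, 12, 5, 17, 10, 16, 4]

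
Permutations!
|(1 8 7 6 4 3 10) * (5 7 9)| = |(1 8 9 5 7 6 4 3 10)| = 9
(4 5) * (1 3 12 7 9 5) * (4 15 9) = [0, 3, 2, 12, 1, 15, 6, 4, 8, 5, 10, 11, 7, 13, 14, 9] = (1 3 12 7 4)(5 15 9)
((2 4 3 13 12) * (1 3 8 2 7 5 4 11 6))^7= ((1 3 13 12 7 5 4 8 2 11 6))^7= (1 8 12 6 4 13 11 5 3 2 7)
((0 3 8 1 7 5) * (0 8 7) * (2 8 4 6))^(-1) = ((0 3 7 5 4 6 2 8 1))^(-1) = (0 1 8 2 6 4 5 7 3)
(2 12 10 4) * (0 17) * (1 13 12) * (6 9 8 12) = [17, 13, 1, 3, 2, 5, 9, 7, 12, 8, 4, 11, 10, 6, 14, 15, 16, 0] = (0 17)(1 13 6 9 8 12 10 4 2)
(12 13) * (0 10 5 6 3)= (0 10 5 6 3)(12 13)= [10, 1, 2, 0, 4, 6, 3, 7, 8, 9, 5, 11, 13, 12]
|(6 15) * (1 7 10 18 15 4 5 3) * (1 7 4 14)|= 10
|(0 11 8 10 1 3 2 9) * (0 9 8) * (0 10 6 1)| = 15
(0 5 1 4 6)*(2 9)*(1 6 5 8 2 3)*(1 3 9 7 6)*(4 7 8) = [4, 7, 8, 3, 5, 1, 0, 6, 2, 9] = (9)(0 4 5 1 7 6)(2 8)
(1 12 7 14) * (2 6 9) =(1 12 7 14)(2 6 9) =[0, 12, 6, 3, 4, 5, 9, 14, 8, 2, 10, 11, 7, 13, 1]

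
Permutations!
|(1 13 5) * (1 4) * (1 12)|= 5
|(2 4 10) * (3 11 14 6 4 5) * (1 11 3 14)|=6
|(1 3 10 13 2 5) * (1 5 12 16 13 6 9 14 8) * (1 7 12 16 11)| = 30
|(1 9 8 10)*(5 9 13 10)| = 3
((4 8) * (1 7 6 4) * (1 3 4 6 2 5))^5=(1 7 2 5)(3 8 4)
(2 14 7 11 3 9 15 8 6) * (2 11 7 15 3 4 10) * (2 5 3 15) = (2 14)(3 9 15 8 6 11 4 10 5) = [0, 1, 14, 9, 10, 3, 11, 7, 6, 15, 5, 4, 12, 13, 2, 8]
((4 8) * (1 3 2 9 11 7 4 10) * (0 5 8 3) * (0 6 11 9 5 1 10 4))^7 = (0 6 7 1 11)(2 8 3 5 4)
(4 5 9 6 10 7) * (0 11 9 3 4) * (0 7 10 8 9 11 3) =[3, 1, 2, 4, 5, 0, 8, 7, 9, 6, 10, 11] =(11)(0 3 4 5)(6 8 9)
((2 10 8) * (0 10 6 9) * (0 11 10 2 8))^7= ((0 2 6 9 11 10))^7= (0 2 6 9 11 10)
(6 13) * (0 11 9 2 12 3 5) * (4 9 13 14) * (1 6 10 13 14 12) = [11, 6, 1, 5, 9, 0, 12, 7, 8, 2, 13, 14, 3, 10, 4] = (0 11 14 4 9 2 1 6 12 3 5)(10 13)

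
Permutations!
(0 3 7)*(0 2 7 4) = (0 3 4)(2 7) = [3, 1, 7, 4, 0, 5, 6, 2]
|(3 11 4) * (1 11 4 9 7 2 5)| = 6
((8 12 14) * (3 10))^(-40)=(8 14 12)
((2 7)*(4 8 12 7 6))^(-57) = (2 8)(4 7)(6 12)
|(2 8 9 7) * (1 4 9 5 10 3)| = 9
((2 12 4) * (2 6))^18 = (2 4)(6 12)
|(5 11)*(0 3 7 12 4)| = 10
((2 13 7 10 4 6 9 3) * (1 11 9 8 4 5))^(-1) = (1 5 10 7 13 2 3 9 11)(4 8 6)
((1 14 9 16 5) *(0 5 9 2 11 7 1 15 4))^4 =(16)(1 7 11 2 14)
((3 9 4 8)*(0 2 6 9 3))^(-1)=((0 2 6 9 4 8))^(-1)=(0 8 4 9 6 2)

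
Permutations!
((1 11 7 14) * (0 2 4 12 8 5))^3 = (0 12)(1 14 7 11)(2 8)(4 5) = ((0 2 4 12 8 5)(1 11 7 14))^3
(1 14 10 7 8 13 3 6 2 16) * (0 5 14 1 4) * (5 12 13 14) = [12, 1, 16, 6, 0, 5, 2, 8, 14, 9, 7, 11, 13, 3, 10, 15, 4] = (0 12 13 3 6 2 16 4)(7 8 14 10)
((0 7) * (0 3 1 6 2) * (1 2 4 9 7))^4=((0 1 6 4 9 7 3 2))^4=(0 9)(1 7)(2 4)(3 6)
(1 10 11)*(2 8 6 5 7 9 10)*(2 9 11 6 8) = (1 9 10 6 5 7 11) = [0, 9, 2, 3, 4, 7, 5, 11, 8, 10, 6, 1]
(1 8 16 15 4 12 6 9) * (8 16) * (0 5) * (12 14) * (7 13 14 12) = (0 5)(1 16 15 4 12 6 9)(7 13 14) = [5, 16, 2, 3, 12, 0, 9, 13, 8, 1, 10, 11, 6, 14, 7, 4, 15]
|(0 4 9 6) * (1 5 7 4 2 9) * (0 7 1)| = 6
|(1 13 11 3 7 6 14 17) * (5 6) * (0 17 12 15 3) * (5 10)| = |(0 17 1 13 11)(3 7 10 5 6 14 12 15)| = 40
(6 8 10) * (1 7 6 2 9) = (1 7 6 8 10 2 9) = [0, 7, 9, 3, 4, 5, 8, 6, 10, 1, 2]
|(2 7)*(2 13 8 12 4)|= |(2 7 13 8 12 4)|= 6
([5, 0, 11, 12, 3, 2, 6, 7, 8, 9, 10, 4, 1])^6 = [12, 3, 0, 11, 2, 1, 6, 7, 8, 9, 10, 5, 4]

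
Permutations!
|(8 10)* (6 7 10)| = 4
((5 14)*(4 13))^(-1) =(4 13)(5 14)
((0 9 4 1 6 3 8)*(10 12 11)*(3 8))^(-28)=((0 9 4 1 6 8)(10 12 11))^(-28)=(0 4 6)(1 8 9)(10 11 12)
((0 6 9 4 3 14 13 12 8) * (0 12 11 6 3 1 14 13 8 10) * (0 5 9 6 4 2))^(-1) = ((0 3 13 11 4 1 14 8 12 10 5 9 2))^(-1) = (0 2 9 5 10 12 8 14 1 4 11 13 3)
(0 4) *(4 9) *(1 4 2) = (0 9 2 1 4) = [9, 4, 1, 3, 0, 5, 6, 7, 8, 2]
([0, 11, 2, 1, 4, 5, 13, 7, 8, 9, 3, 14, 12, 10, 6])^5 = (1 10 6 11 3 13 14)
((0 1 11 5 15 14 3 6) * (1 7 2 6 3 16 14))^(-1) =(0 6 2 7)(1 15 5 11)(14 16)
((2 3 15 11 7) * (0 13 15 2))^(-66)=(0 7 11 15 13)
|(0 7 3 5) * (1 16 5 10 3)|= |(0 7 1 16 5)(3 10)|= 10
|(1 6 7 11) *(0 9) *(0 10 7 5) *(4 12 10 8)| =11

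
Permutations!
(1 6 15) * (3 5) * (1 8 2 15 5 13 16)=(1 6 5 3 13 16)(2 15 8)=[0, 6, 15, 13, 4, 3, 5, 7, 2, 9, 10, 11, 12, 16, 14, 8, 1]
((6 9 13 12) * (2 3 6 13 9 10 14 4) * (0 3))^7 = (14)(12 13)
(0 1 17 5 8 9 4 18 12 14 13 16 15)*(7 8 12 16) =[1, 17, 2, 3, 18, 12, 6, 8, 9, 4, 10, 11, 14, 7, 13, 0, 15, 5, 16] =(0 1 17 5 12 14 13 7 8 9 4 18 16 15)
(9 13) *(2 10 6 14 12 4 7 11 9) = (2 10 6 14 12 4 7 11 9 13) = [0, 1, 10, 3, 7, 5, 14, 11, 8, 13, 6, 9, 4, 2, 12]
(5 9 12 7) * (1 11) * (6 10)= (1 11)(5 9 12 7)(6 10)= [0, 11, 2, 3, 4, 9, 10, 5, 8, 12, 6, 1, 7]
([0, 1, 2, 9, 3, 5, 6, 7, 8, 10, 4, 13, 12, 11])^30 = [0, 1, 2, 10, 9, 5, 6, 7, 8, 4, 3, 11, 12, 13]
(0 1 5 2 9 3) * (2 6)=(0 1 5 6 2 9 3)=[1, 5, 9, 0, 4, 6, 2, 7, 8, 3]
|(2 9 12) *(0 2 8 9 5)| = |(0 2 5)(8 9 12)| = 3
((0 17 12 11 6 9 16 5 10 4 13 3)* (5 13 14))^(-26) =((0 17 12 11 6 9 16 13 3)(4 14 5 10))^(-26) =(0 17 12 11 6 9 16 13 3)(4 5)(10 14)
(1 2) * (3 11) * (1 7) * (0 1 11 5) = (0 1 2 7 11 3 5) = [1, 2, 7, 5, 4, 0, 6, 11, 8, 9, 10, 3]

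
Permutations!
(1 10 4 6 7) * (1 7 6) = (1 10 4) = [0, 10, 2, 3, 1, 5, 6, 7, 8, 9, 4]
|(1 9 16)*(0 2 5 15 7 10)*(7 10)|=15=|(0 2 5 15 10)(1 9 16)|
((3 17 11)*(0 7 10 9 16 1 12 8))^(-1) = ((0 7 10 9 16 1 12 8)(3 17 11))^(-1) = (0 8 12 1 16 9 10 7)(3 11 17)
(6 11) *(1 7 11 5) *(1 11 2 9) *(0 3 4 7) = [3, 0, 9, 4, 7, 11, 5, 2, 8, 1, 10, 6] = (0 3 4 7 2 9 1)(5 11 6)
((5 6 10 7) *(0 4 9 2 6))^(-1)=((0 4 9 2 6 10 7 5))^(-1)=(0 5 7 10 6 2 9 4)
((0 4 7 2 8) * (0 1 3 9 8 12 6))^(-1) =(0 6 12 2 7 4)(1 8 9 3)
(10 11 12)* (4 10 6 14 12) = (4 10 11)(6 14 12) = [0, 1, 2, 3, 10, 5, 14, 7, 8, 9, 11, 4, 6, 13, 12]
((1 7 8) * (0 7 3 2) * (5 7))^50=((0 5 7 8 1 3 2))^50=(0 5 7 8 1 3 2)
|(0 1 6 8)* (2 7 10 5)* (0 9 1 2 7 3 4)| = |(0 2 3 4)(1 6 8 9)(5 7 10)| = 12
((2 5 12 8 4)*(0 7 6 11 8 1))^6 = ((0 7 6 11 8 4 2 5 12 1))^6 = (0 2 6 12 8)(1 4 7 5 11)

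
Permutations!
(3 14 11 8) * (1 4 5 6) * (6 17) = (1 4 5 17 6)(3 14 11 8) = [0, 4, 2, 14, 5, 17, 1, 7, 3, 9, 10, 8, 12, 13, 11, 15, 16, 6]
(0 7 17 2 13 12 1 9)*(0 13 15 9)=[7, 0, 15, 3, 4, 5, 6, 17, 8, 13, 10, 11, 1, 12, 14, 9, 16, 2]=(0 7 17 2 15 9 13 12 1)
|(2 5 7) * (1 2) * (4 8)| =|(1 2 5 7)(4 8)| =4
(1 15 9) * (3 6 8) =(1 15 9)(3 6 8) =[0, 15, 2, 6, 4, 5, 8, 7, 3, 1, 10, 11, 12, 13, 14, 9]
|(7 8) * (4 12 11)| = |(4 12 11)(7 8)| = 6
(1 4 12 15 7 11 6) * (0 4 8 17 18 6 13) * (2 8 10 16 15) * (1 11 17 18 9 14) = (0 4 12 2 8 18 6 11 13)(1 10 16 15 7 17 9 14) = [4, 10, 8, 3, 12, 5, 11, 17, 18, 14, 16, 13, 2, 0, 1, 7, 15, 9, 6]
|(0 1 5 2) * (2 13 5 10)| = 4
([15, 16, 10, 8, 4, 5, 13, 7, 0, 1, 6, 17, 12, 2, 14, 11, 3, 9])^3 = (0 17 16)(1 8 11)(2 13 6 10)(3 15 9)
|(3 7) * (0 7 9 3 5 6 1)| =10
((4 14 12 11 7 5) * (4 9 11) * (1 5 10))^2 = ((1 5 9 11 7 10)(4 14 12))^2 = (1 9 7)(4 12 14)(5 11 10)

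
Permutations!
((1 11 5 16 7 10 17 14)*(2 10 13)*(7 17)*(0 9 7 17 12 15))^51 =(0 11 2 15 1 13 12 14 7 16 17 9 5 10)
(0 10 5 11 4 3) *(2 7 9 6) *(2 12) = [10, 1, 7, 0, 3, 11, 12, 9, 8, 6, 5, 4, 2] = (0 10 5 11 4 3)(2 7 9 6 12)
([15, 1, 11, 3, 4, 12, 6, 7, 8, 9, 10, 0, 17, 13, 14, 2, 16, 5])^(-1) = (0 11 2 15)(5 17 12)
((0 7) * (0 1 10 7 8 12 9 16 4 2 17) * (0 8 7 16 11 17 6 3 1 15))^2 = (0 15 7)(1 16 2 3 10 4 6)(8 9 17 12 11)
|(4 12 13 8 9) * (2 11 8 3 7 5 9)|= 21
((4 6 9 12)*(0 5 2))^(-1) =(0 2 5)(4 12 9 6)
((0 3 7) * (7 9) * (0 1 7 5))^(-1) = ((0 3 9 5)(1 7))^(-1) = (0 5 9 3)(1 7)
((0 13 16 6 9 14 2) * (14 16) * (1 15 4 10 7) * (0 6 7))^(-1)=(0 10 4 15 1 7 16 9 6 2 14 13)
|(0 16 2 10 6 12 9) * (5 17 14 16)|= |(0 5 17 14 16 2 10 6 12 9)|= 10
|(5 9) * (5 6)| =|(5 9 6)| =3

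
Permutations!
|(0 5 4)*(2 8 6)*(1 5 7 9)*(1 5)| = |(0 7 9 5 4)(2 8 6)| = 15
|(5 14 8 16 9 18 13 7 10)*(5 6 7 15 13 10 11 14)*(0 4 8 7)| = 24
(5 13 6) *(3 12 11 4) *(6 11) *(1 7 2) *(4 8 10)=(1 7 2)(3 12 6 5 13 11 8 10 4)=[0, 7, 1, 12, 3, 13, 5, 2, 10, 9, 4, 8, 6, 11]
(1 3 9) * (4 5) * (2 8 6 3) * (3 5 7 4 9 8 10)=[0, 2, 10, 8, 7, 9, 5, 4, 6, 1, 3]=(1 2 10 3 8 6 5 9)(4 7)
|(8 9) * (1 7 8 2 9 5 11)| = 10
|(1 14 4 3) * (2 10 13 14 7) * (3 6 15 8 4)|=28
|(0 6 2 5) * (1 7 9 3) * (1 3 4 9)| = |(0 6 2 5)(1 7)(4 9)| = 4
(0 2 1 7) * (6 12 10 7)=(0 2 1 6 12 10 7)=[2, 6, 1, 3, 4, 5, 12, 0, 8, 9, 7, 11, 10]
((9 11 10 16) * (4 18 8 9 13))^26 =(4 8 11 16)(9 10 13 18)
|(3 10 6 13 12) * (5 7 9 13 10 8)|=|(3 8 5 7 9 13 12)(6 10)|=14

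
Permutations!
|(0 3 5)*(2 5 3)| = 3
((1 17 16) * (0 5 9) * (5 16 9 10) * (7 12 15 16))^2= ((0 7 12 15 16 1 17 9)(5 10))^2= (0 12 16 17)(1 9 7 15)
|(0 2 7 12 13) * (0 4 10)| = |(0 2 7 12 13 4 10)| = 7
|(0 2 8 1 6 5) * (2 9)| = 7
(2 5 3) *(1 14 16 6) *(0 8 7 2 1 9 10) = (0 8 7 2 5 3 1 14 16 6 9 10) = [8, 14, 5, 1, 4, 3, 9, 2, 7, 10, 0, 11, 12, 13, 16, 15, 6]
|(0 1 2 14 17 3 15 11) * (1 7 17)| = |(0 7 17 3 15 11)(1 2 14)| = 6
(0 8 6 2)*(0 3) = [8, 1, 3, 0, 4, 5, 2, 7, 6] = (0 8 6 2 3)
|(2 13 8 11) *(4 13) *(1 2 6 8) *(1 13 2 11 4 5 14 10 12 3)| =11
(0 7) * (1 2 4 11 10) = [7, 2, 4, 3, 11, 5, 6, 0, 8, 9, 1, 10] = (0 7)(1 2 4 11 10)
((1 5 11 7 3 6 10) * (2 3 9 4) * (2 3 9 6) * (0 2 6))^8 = (0 5 6 9 7 1 3 2 11 10 4)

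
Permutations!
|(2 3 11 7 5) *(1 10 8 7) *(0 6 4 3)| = |(0 6 4 3 11 1 10 8 7 5 2)| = 11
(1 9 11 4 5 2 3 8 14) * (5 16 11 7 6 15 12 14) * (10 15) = [0, 9, 3, 8, 16, 2, 10, 6, 5, 7, 15, 4, 14, 13, 1, 12, 11] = (1 9 7 6 10 15 12 14)(2 3 8 5)(4 16 11)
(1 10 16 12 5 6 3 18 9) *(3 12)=[0, 10, 2, 18, 4, 6, 12, 7, 8, 1, 16, 11, 5, 13, 14, 15, 3, 17, 9]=(1 10 16 3 18 9)(5 6 12)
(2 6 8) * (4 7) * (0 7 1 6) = (0 7 4 1 6 8 2) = [7, 6, 0, 3, 1, 5, 8, 4, 2]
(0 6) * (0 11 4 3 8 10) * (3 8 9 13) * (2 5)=(0 6 11 4 8 10)(2 5)(3 9 13)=[6, 1, 5, 9, 8, 2, 11, 7, 10, 13, 0, 4, 12, 3]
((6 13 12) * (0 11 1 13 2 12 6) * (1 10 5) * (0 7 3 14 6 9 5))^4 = ((0 11 10)(1 13 9 5)(2 12 7 3 14 6))^4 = (0 11 10)(2 14 7)(3 12 6)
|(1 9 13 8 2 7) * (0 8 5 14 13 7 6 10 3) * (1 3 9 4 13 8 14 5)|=9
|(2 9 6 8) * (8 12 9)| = 6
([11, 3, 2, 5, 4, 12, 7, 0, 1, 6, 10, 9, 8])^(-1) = [7, 8, 2, 1, 4, 3, 9, 6, 12, 11, 10, 0, 5]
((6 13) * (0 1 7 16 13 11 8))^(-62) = ((0 1 7 16 13 6 11 8))^(-62) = (0 7 13 11)(1 16 6 8)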